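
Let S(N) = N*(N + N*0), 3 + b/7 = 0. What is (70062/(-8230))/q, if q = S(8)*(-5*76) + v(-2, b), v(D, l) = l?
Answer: 35031/100163215 ≈ 0.00034974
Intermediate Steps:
b = -21 (b = -21 + 7*0 = -21 + 0 = -21)
S(N) = N² (S(N) = N*(N + 0) = N*N = N²)
q = -24341 (q = 8²*(-5*76) - 21 = 64*(-380) - 21 = -24320 - 21 = -24341)
(70062/(-8230))/q = (70062/(-8230))/(-24341) = (70062*(-1/8230))*(-1/24341) = -35031/4115*(-1/24341) = 35031/100163215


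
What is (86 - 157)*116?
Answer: -8236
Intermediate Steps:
(86 - 157)*116 = -71*116 = -8236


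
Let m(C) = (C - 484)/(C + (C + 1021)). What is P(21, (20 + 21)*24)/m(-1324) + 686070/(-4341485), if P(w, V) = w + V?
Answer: 1419534732183/1569880976 ≈ 904.23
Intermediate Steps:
P(w, V) = V + w
m(C) = (-484 + C)/(1021 + 2*C) (m(C) = (-484 + C)/(C + (1021 + C)) = (-484 + C)/(1021 + 2*C))
P(21, (20 + 21)*24)/m(-1324) + 686070/(-4341485) = ((20 + 21)*24 + 21)/(((-484 - 1324)/(1021 + 2*(-1324)))) + 686070/(-4341485) = (41*24 + 21)/((-1808/(1021 - 2648))) + 686070*(-1/4341485) = (984 + 21)/((-1808/(-1627))) - 137214/868297 = 1005/((-1/1627*(-1808))) - 137214/868297 = 1005/(1808/1627) - 137214/868297 = 1005*(1627/1808) - 137214/868297 = 1635135/1808 - 137214/868297 = 1419534732183/1569880976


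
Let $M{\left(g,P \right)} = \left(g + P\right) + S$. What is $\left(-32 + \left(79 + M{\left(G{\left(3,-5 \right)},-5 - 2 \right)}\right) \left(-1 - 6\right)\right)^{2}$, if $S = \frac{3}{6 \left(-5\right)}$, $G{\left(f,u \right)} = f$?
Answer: $\frac{30946969}{100} \approx 3.0947 \cdot 10^{5}$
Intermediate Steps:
$S = - \frac{1}{10}$ ($S = \frac{3}{-30} = 3 \left(- \frac{1}{30}\right) = - \frac{1}{10} \approx -0.1$)
$M{\left(g,P \right)} = - \frac{1}{10} + P + g$ ($M{\left(g,P \right)} = \left(g + P\right) - \frac{1}{10} = \left(P + g\right) - \frac{1}{10} = - \frac{1}{10} + P + g$)
$\left(-32 + \left(79 + M{\left(G{\left(3,-5 \right)},-5 - 2 \right)}\right) \left(-1 - 6\right)\right)^{2} = \left(-32 + \left(79 - \frac{41}{10}\right) \left(-1 - 6\right)\right)^{2} = \left(-32 + \left(79 - \frac{41}{10}\right) \left(-7\right)\right)^{2} = \left(-32 + \frac{749}{10} \left(-7\right)\right)^{2} = \left(-32 - \frac{5243}{10}\right)^{2} = \left(- \frac{5563}{10}\right)^{2} = \frac{30946969}{100}$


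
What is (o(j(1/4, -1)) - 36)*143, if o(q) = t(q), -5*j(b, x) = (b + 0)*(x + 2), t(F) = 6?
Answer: -4290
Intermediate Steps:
j(b, x) = -b*(2 + x)/5 (j(b, x) = -(b + 0)*(x + 2)/5 = -b*(2 + x)/5)
o(q) = 6
(o(j(1/4, -1)) - 36)*143 = (6 - 36)*143 = -30*143 = -4290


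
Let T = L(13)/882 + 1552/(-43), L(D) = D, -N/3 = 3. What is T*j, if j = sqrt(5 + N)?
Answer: -1368305*I/18963 ≈ -72.157*I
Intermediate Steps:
N = -9 (N = -3*3 = -9)
j = 2*I (j = sqrt(5 - 9) = sqrt(-4) = 2*I ≈ 2.0*I)
T = -1368305/37926 (T = 13/882 + 1552/(-43) = 13*(1/882) + 1552*(-1/43) = 13/882 - 1552/43 = -1368305/37926 ≈ -36.078)
T*j = -1368305*I/18963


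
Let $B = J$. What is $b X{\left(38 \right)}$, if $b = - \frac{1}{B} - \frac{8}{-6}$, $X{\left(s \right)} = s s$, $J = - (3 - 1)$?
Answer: $\frac{7942}{3} \approx 2647.3$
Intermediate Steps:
$J = -2$ ($J = \left(-1\right) 2 = -2$)
$B = -2$
$X{\left(s \right)} = s^{2}$
$b = \frac{11}{6}$ ($b = - \frac{1}{-2} - \frac{8}{-6} = \left(-1\right) \left(- \frac{1}{2}\right) - - \frac{4}{3} = \frac{1}{2} + \frac{4}{3} = \frac{11}{6} \approx 1.8333$)
$b X{\left(38 \right)} = \frac{11 \cdot 38^{2}}{6} = \frac{11}{6} \cdot 1444 = \frac{7942}{3}$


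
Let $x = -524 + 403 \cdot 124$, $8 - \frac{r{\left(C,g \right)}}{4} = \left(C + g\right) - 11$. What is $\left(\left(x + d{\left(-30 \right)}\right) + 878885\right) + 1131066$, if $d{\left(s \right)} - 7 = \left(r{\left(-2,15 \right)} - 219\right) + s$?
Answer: $2059181$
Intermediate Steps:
$r{\left(C,g \right)} = 76 - 4 C - 4 g$ ($r{\left(C,g \right)} = 32 - 4 \left(\left(C + g\right) - 11\right) = 32 - 4 \left(-11 + C + g\right) = 32 - \left(-44 + 4 C + 4 g\right) = 76 - 4 C - 4 g$)
$x = 49448$ ($x = -524 + 49972 = 49448$)
$d{\left(s \right)} = -188 + s$ ($d{\left(s \right)} = 7 + \left(\left(\left(76 - -8 - 60\right) - 219\right) + s\right) = 7 + \left(\left(\left(76 + 8 - 60\right) - 219\right) + s\right) = 7 + \left(\left(24 - 219\right) + s\right) = 7 + \left(-195 + s\right) = -188 + s$)
$\left(\left(x + d{\left(-30 \right)}\right) + 878885\right) + 1131066 = \left(\left(49448 - 218\right) + 878885\right) + 1131066 = \left(49230 + 878885\right) + 1131066 = 928115 + 1131066 = 2059181$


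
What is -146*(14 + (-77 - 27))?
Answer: 13140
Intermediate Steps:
-146*(14 + (-77 - 27)) = -146*(14 - 104) = -146*(-90) = 13140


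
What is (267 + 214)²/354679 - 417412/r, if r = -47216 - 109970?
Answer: 7092845419/2144252819 ≈ 3.3078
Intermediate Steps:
r = -157186
(267 + 214)²/354679 - 417412/r = (267 + 214)²/354679 - 417412/(-157186) = 481²*(1/354679) - 417412*(-1/157186) = 231361*(1/354679) + 208706/78593 = 17797/27283 + 208706/78593 = 7092845419/2144252819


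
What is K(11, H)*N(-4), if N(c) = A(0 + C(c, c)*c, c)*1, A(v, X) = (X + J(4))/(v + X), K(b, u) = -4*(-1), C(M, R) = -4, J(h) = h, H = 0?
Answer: 0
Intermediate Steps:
K(b, u) = 4
A(v, X) = (4 + X)/(X + v) (A(v, X) = (X + 4)/(v + X) = (4 + X)/(X + v))
N(c) = -(4 + c)/(3*c) (N(c) = ((4 + c)/(c + (0 - 4*c)))*1 = ((4 + c)/(c - 4*c))*1 = ((4 + c)/((-3*c)))*1 = ((-1/(3*c))*(4 + c))*1 = -(4 + c)/(3*c)*1 = -(4 + c)/(3*c))
K(11, H)*N(-4) = 4*((1/3)*(-4 - 1*(-4))/(-4)) = 4*((1/3)*(-1/4)*(-4 + 4)) = 4*((1/3)*(-1/4)*0) = 4*0 = 0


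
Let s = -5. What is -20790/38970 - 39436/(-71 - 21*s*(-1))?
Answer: 4258783/19052 ≈ 223.53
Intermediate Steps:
-20790/38970 - 39436/(-71 - 21*s*(-1)) = -20790/38970 - 39436/(-71 - (-105)*(-1)) = -20790*1/38970 - 39436/(-71 - 21*5) = -231/433 - 39436/(-71 - 105) = -231/433 - 39436/(-176) = -231/433 - 39436*(-1/176) = -231/433 + 9859/44 = 4258783/19052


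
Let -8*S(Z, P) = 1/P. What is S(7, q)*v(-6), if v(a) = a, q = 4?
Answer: 3/16 ≈ 0.18750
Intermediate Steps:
S(Z, P) = -1/(8*P)
S(7, q)*v(-6) = -⅛/4*(-6) = -⅛*¼*(-6) = -1/32*(-6) = 3/16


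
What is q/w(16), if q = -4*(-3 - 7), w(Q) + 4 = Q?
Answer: 10/3 ≈ 3.3333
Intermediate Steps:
w(Q) = -4 + Q
q = 40 (q = -4*(-10) = 40)
q/w(16) = 40/(-4 + 16) = 40/12 = 40*(1/12) = 10/3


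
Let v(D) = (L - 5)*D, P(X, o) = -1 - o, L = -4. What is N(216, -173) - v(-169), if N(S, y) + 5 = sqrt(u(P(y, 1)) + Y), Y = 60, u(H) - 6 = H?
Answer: -1518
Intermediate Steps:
u(H) = 6 + H
v(D) = -9*D (v(D) = (-4 - 5)*D = -9*D)
N(S, y) = 3 (N(S, y) = -5 + sqrt((6 + (-1 - 1*1)) + 60) = -5 + sqrt((6 + (-1 - 1)) + 60) = -5 + sqrt((6 - 2) + 60) = -5 + sqrt(4 + 60) = -5 + sqrt(64) = -5 + 8 = 3)
N(216, -173) - v(-169) = 3 - (-9)*(-169) = 3 - 1*1521 = 3 - 1521 = -1518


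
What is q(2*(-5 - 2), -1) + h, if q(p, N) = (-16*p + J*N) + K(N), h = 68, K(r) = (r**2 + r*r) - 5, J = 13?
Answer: 276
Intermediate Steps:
K(r) = -5 + 2*r**2 (K(r) = (r**2 + r**2) - 5 = 2*r**2 - 5 = -5 + 2*r**2)
q(p, N) = -5 - 16*p + 2*N**2 + 13*N (q(p, N) = (-16*p + 13*N) + (-5 + 2*N**2) = -5 - 16*p + 2*N**2 + 13*N)
q(2*(-5 - 2), -1) + h = (-5 - 32*(-5 - 2) + 2*(-1)**2 + 13*(-1)) + 68 = (-5 - 32*(-7) + 2*1 - 13) + 68 = (-5 - 16*(-14) + 2 - 13) + 68 = (-5 + 224 + 2 - 13) + 68 = 208 + 68 = 276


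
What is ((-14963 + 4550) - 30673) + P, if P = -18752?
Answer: -59838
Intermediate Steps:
((-14963 + 4550) - 30673) + P = ((-14963 + 4550) - 30673) - 18752 = (-10413 - 30673) - 18752 = -41086 - 18752 = -59838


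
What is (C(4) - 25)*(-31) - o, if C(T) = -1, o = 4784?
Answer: -3978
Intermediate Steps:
(C(4) - 25)*(-31) - o = (-1 - 25)*(-31) - 1*4784 = -26*(-31) - 4784 = 806 - 4784 = -3978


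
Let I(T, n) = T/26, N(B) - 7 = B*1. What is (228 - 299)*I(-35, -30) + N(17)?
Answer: 3109/26 ≈ 119.58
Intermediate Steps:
N(B) = 7 + B (N(B) = 7 + B*1 = 7 + B)
I(T, n) = T/26 (I(T, n) = T*(1/26) = T/26)
(228 - 299)*I(-35, -30) + N(17) = (228 - 299)*((1/26)*(-35)) + (7 + 17) = -71*(-35/26) + 24 = 2485/26 + 24 = 3109/26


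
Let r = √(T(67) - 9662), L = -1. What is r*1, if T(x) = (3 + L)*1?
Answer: 2*I*√2415 ≈ 98.285*I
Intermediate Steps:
T(x) = 2 (T(x) = (3 - 1)*1 = 2*1 = 2)
r = 2*I*√2415 (r = √(2 - 9662) = √(-9660) = 2*I*√2415 ≈ 98.285*I)
r*1 = (2*I*√2415)*1 = 2*I*√2415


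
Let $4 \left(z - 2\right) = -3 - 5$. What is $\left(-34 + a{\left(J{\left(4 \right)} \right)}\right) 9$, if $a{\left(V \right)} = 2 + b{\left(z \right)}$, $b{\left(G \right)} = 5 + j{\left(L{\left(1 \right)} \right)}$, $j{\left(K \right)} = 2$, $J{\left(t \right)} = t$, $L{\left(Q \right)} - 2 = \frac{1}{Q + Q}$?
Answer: $-225$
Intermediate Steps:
$L{\left(Q \right)} = 2 + \frac{1}{2 Q}$ ($L{\left(Q \right)} = 2 + \frac{1}{Q + Q} = 2 + \frac{1}{2 Q}$)
$z = 0$ ($z = 2 + \frac{-3 - 5}{4} = 2 + \frac{1}{4} \left(-8\right) = 2 - 2 = 0$)
$b{\left(G \right)} = 7$ ($b{\left(G \right)} = 5 + 2 = 7$)
$a{\left(V \right)} = 9$ ($a{\left(V \right)} = 2 + 7 = 9$)
$\left(-34 + a{\left(J{\left(4 \right)} \right)}\right) 9 = \left(-34 + 9\right) 9 = \left(-25\right) 9 = -225$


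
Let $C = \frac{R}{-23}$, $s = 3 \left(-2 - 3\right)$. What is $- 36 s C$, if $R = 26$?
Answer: $- \frac{14040}{23} \approx -610.43$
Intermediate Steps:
$s = -15$ ($s = 3 \left(-5\right) = -15$)
$C = - \frac{26}{23}$ ($C = \frac{26}{-23} = 26 \left(- \frac{1}{23}\right) = - \frac{26}{23} \approx -1.1304$)
$- 36 s C = \left(-36\right) \left(-15\right) \left(- \frac{26}{23}\right) = 540 \left(- \frac{26}{23}\right) = - \frac{14040}{23}$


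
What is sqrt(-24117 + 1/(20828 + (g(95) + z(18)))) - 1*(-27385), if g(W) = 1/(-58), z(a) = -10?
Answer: 27385 + 13*I*sqrt(208051022271831)/1207443 ≈ 27385.0 + 155.3*I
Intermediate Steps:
g(W) = -1/58
sqrt(-24117 + 1/(20828 + (g(95) + z(18)))) - 1*(-27385) = sqrt(-24117 + 1/(20828 + (-1/58 - 10))) - 1*(-27385) = sqrt(-24117 + 1/(20828 - 581/58)) + 27385 = sqrt(-24117 + 1/(1207443/58)) + 27385 = sqrt(-24117 + 58/1207443) + 27385 = sqrt(-29119902773/1207443) + 27385 = 13*I*sqrt(208051022271831)/1207443 + 27385 = 27385 + 13*I*sqrt(208051022271831)/1207443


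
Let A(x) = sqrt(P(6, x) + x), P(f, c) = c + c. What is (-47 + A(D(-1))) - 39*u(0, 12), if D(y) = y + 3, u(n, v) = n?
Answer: -47 + sqrt(6) ≈ -44.551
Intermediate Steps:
P(f, c) = 2*c
D(y) = 3 + y
A(x) = sqrt(3)*sqrt(x) (A(x) = sqrt(2*x + x) = sqrt(3*x) = sqrt(3)*sqrt(x))
(-47 + A(D(-1))) - 39*u(0, 12) = (-47 + sqrt(3)*sqrt(3 - 1)) - 39*0 = (-47 + sqrt(3)*sqrt(2)) + 0 = (-47 + sqrt(6)) + 0 = -47 + sqrt(6)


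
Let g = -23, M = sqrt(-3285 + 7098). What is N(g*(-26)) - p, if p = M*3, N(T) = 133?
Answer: 133 - 3*sqrt(3813) ≈ -52.248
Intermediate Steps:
M = sqrt(3813) ≈ 61.750
p = 3*sqrt(3813) (p = sqrt(3813)*3 = 3*sqrt(3813) ≈ 185.25)
N(g*(-26)) - p = 133 - 3*sqrt(3813)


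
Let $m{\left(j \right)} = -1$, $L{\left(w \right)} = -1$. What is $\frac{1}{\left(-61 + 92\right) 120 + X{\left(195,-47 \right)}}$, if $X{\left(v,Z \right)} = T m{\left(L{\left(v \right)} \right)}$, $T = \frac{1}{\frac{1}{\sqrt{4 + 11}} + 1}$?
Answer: $\frac{3471}{12908401} - \frac{\sqrt{15}}{193626015} \approx 0.00026887$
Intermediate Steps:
$T = \frac{1}{1 + \frac{\sqrt{15}}{15}}$ ($T = \frac{1}{\frac{1}{\sqrt{15}} + 1} = \frac{1}{\frac{\sqrt{15}}{15} + 1} = \frac{1}{1 + \frac{\sqrt{15}}{15}} \approx 0.79479$)
$X{\left(v,Z \right)} = - \frac{15}{14} + \frac{\sqrt{15}}{14}$ ($X{\left(v,Z \right)} = \left(\frac{15}{14} - \frac{\sqrt{15}}{14}\right) \left(-1\right) = - \frac{15}{14} + \frac{\sqrt{15}}{14}$)
$\frac{1}{\left(-61 + 92\right) 120 + X{\left(195,-47 \right)}} = \frac{1}{\left(-61 + 92\right) 120 - \left(\frac{15}{14} - \frac{\sqrt{15}}{14}\right)} = \frac{1}{31 \cdot 120 - \left(\frac{15}{14} - \frac{\sqrt{15}}{14}\right)} = \frac{1}{3720 - \left(\frac{15}{14} - \frac{\sqrt{15}}{14}\right)} = \frac{1}{\frac{52065}{14} + \frac{\sqrt{15}}{14}}$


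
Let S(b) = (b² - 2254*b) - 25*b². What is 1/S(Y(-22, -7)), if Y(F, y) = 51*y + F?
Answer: -1/2593118 ≈ -3.8564e-7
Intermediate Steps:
Y(F, y) = F + 51*y
S(b) = -2254*b - 24*b²
1/S(Y(-22, -7)) = 1/(-2*(-22 + 51*(-7))*(1127 + 12*(-22 + 51*(-7)))) = 1/(-2*(-22 - 357)*(1127 + 12*(-22 - 357))) = 1/(-2*(-379)*(1127 + 12*(-379))) = 1/(-2*(-379)*(1127 - 4548)) = 1/(-2*(-379)*(-3421)) = 1/(-2593118) = -1/2593118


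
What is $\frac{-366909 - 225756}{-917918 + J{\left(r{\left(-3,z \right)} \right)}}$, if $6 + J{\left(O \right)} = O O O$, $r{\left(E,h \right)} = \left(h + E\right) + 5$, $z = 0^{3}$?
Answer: $\frac{197555}{305972} \approx 0.64566$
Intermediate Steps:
$z = 0$
$r{\left(E,h \right)} = 5 + E + h$ ($r{\left(E,h \right)} = \left(E + h\right) + 5 = 5 + E + h$)
$J{\left(O \right)} = -6 + O^{3}$ ($J{\left(O \right)} = -6 + O O O = -6 + O^{2} O = -6 + O^{3}$)
$\frac{-366909 - 225756}{-917918 + J{\left(r{\left(-3,z \right)} \right)}} = \frac{-366909 - 225756}{-917918 - \left(6 - \left(5 - 3 + 0\right)^{3}\right)} = - \frac{592665}{-917918 - \left(6 - 2^{3}\right)} = - \frac{592665}{-917918 + \left(-6 + 8\right)} = - \frac{592665}{-917918 + 2} = - \frac{592665}{-917916} = \left(-592665\right) \left(- \frac{1}{917916}\right) = \frac{197555}{305972}$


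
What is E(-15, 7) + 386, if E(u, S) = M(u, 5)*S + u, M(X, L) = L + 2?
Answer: 420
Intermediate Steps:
M(X, L) = 2 + L
E(u, S) = u + 7*S (E(u, S) = (2 + 5)*S + u = 7*S + u = u + 7*S)
E(-15, 7) + 386 = (-15 + 7*7) + 386 = (-15 + 49) + 386 = 34 + 386 = 420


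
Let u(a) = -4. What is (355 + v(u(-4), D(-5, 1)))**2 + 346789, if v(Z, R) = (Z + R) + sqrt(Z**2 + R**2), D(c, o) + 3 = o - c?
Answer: 475670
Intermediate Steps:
D(c, o) = -3 + o - c (D(c, o) = -3 + (o - c) = -3 + o - c)
v(Z, R) = R + Z + sqrt(R**2 + Z**2) (v(Z, R) = (R + Z) + sqrt(R**2 + Z**2) = R + Z + sqrt(R**2 + Z**2))
(355 + v(u(-4), D(-5, 1)))**2 + 346789 = (355 + ((-3 + 1 - 1*(-5)) - 4 + sqrt((-3 + 1 - 1*(-5))**2 + (-4)**2)))**2 + 346789 = (355 + ((-3 + 1 + 5) - 4 + sqrt((-3 + 1 + 5)**2 + 16)))**2 + 346789 = (355 + (3 - 4 + sqrt(3**2 + 16)))**2 + 346789 = (355 + (3 - 4 + sqrt(9 + 16)))**2 + 346789 = (355 + (3 - 4 + sqrt(25)))**2 + 346789 = (355 + (3 - 4 + 5))**2 + 346789 = (355 + 4)**2 + 346789 = 359**2 + 346789 = 128881 + 346789 = 475670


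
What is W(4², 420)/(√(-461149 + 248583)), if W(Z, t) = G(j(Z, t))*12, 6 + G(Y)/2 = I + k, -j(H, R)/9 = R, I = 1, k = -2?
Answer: 84*I*√212566/106283 ≈ 0.36439*I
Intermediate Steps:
j(H, R) = -9*R
G(Y) = -14 (G(Y) = -12 + 2*(1 - 2) = -12 + 2*(-1) = -12 - 2 = -14)
W(Z, t) = -168 (W(Z, t) = -14*12 = -168)
W(4², 420)/(√(-461149 + 248583)) = -168/√(-461149 + 248583) = -168*(-I*√212566/212566) = -(-84)*I*√212566/106283 = 84*I*√212566/106283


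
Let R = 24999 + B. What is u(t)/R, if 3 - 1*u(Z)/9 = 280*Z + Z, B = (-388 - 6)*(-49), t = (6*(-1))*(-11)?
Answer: -166887/44305 ≈ -3.7668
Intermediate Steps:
t = 66 (t = -6*(-11) = 66)
B = 19306 (B = -394*(-49) = 19306)
u(Z) = 27 - 2529*Z (u(Z) = 27 - 9*(280*Z + Z) = 27 - 2529*Z)
R = 44305 (R = 24999 + 19306 = 44305)
u(t)/R = (27 - 2529*66)/44305 = (27 - 166914)*(1/44305) = -166887*1/44305 = -166887/44305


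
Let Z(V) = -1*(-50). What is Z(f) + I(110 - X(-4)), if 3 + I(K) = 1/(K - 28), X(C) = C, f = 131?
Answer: 4043/86 ≈ 47.012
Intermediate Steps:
I(K) = -3 + 1/(-28 + K) (I(K) = -3 + 1/(K - 28) = -3 + 1/(-28 + K))
Z(V) = 50
Z(f) + I(110 - X(-4)) = 50 + (85 - 3*(110 - 1*(-4)))/(-28 + (110 - 1*(-4))) = 50 + (85 - 3*(110 + 4))/(-28 + (110 + 4)) = 50 + (85 - 3*114)/(-28 + 114) = 50 + (85 - 342)/86 = 50 + (1/86)*(-257) = 50 - 257/86 = 4043/86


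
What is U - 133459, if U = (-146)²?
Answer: -112143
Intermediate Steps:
U = 21316
U - 133459 = 21316 - 133459 = -112143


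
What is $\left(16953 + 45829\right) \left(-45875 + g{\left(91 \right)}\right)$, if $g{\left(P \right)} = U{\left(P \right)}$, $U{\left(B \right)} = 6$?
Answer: $-2879747558$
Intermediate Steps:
$g{\left(P \right)} = 6$
$\left(16953 + 45829\right) \left(-45875 + g{\left(91 \right)}\right) = \left(16953 + 45829\right) \left(-45875 + 6\right) = 62782 \left(-45869\right) = -2879747558$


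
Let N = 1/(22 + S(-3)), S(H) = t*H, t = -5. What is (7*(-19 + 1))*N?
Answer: -126/37 ≈ -3.4054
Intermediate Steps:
S(H) = -5*H
N = 1/37 (N = 1/(22 - 5*(-3)) = 1/(22 + 15) = 1/37 ≈ 0.027027)
(7*(-19 + 1))*N = (7*(-19 + 1))*(1/37) = (7*(-18))*(1/37) = -126*1/37 = -126/37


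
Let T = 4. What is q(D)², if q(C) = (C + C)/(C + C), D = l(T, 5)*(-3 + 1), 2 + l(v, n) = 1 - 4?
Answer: 1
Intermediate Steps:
l(v, n) = -5 (l(v, n) = -2 + (1 - 4) = -2 - 3 = -5)
D = 10 (D = -5*(-3 + 1) = -5*(-2) = 10)
q(C) = 1 (q(C) = (2*C)/((2*C)) = (2*C)*(1/(2*C)) = 1)
q(D)² = 1² = 1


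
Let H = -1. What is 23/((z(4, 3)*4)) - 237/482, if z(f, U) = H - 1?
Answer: -6491/1928 ≈ -3.3667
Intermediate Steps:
z(f, U) = -2 (z(f, U) = -1 - 1 = -2)
23/((z(4, 3)*4)) - 237/482 = 23/((-2*4)) - 237/482 = 23/(-8) - 237*1/482 = 23*(-1/8) - 237/482 = -23/8 - 237/482 = -6491/1928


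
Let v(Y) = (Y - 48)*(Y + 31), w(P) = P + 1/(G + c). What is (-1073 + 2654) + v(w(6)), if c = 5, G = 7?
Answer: 3829/144 ≈ 26.590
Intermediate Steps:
w(P) = 1/12 + P (w(P) = P + 1/(7 + 5) = P + 1/12 = 1/12 + P)
v(Y) = (-48 + Y)*(31 + Y)
(-1073 + 2654) + v(w(6)) = (-1073 + 2654) + (-1488 + (1/12 + 6)² - 17*(1/12 + 6)) = 1581 + (-1488 + (73/12)² - 17*73/12) = 1581 + (-1488 + 5329/144 - 1241/12) = 1581 - 223835/144 = 3829/144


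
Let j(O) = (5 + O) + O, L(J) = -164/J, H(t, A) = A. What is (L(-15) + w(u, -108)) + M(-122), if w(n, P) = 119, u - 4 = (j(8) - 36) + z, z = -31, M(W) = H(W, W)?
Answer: 119/15 ≈ 7.9333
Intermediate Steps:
j(O) = 5 + 2*O
M(W) = W
u = -42 (u = 4 + (((5 + 2*8) - 36) - 31) = 4 + (((5 + 16) - 36) - 31) = 4 + ((21 - 36) - 31) = 4 + (-15 - 31) = 4 - 46 = -42)
(L(-15) + w(u, -108)) + M(-122) = (-164/(-15) + 119) - 122 = (-164*(-1/15) + 119) - 122 = (164/15 + 119) - 122 = 1949/15 - 122 = 119/15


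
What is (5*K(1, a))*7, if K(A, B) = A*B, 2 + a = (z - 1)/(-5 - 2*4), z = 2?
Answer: -945/13 ≈ -72.692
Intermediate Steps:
a = -27/13 (a = -2 + (2 - 1)/(-5 - 2*4) = -2 + 1/(-5 - 8) = -2 + 1/(-13) = -2 + 1*(-1/13) = -2 - 1/13 = -27/13 ≈ -2.0769)
(5*K(1, a))*7 = (5*(1*(-27/13)))*7 = (5*(-27/13))*7 = -135/13*7 = -945/13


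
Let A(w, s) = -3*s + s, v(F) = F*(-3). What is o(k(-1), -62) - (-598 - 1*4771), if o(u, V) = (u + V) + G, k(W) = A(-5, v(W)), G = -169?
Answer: 5132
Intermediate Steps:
v(F) = -3*F
A(w, s) = -2*s
k(W) = 6*W (k(W) = -(-6)*W = 6*W)
o(u, V) = -169 + V + u (o(u, V) = (u + V) - 169 = (V + u) - 169 = -169 + V + u)
o(k(-1), -62) - (-598 - 1*4771) = (-169 - 62 + 6*(-1)) - (-598 - 1*4771) = (-169 - 62 - 6) - (-598 - 4771) = -237 - 1*(-5369) = -237 + 5369 = 5132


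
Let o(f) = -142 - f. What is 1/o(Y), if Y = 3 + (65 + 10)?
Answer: -1/220 ≈ -0.0045455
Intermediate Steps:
Y = 78 (Y = 3 + 75 = 78)
1/o(Y) = 1/(-142 - 1*78) = 1/(-142 - 78) = 1/(-220) = -1/220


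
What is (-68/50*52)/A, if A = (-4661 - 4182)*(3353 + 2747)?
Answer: 442/337139375 ≈ 1.3110e-6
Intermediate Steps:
A = -53942300 (A = -8843*6100 = -53942300)
(-68/50*52)/A = (-68/50*52)/(-53942300) = (-68*1/50*52)*(-1/53942300) = -34/25*52*(-1/53942300) = -1768/25*(-1/53942300) = 442/337139375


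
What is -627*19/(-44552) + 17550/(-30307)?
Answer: -420840309/1350237464 ≈ -0.31168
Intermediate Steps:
-627*19/(-44552) + 17550/(-30307) = -11913*(-1/44552) + 17550*(-1/30307) = 11913/44552 - 17550/30307 = -420840309/1350237464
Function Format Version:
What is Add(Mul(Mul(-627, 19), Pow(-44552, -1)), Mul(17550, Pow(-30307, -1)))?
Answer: Rational(-420840309, 1350237464) ≈ -0.31168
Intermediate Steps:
Add(Mul(Mul(-627, 19), Pow(-44552, -1)), Mul(17550, Pow(-30307, -1))) = Add(Mul(-11913, Rational(-1, 44552)), Mul(17550, Rational(-1, 30307))) = Add(Rational(11913, 44552), Rational(-17550, 30307)) = Rational(-420840309, 1350237464)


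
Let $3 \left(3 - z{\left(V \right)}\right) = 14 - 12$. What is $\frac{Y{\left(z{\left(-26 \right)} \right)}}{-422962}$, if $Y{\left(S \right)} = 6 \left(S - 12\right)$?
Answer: $\frac{29}{211481} \approx 0.00013713$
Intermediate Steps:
$z{\left(V \right)} = \frac{7}{3}$ ($z{\left(V \right)} = 3 - \frac{14 - 12}{3} = 3 - \frac{2}{3} = \frac{7}{3}$)
$Y{\left(S \right)} = -72 + 6 S$ ($Y{\left(S \right)} = 6 \left(-12 + S\right) = -72 + 6 S$)
$\frac{Y{\left(z{\left(-26 \right)} \right)}}{-422962} = \frac{-72 + 6 \cdot \frac{7}{3}}{-422962} = \left(-72 + 14\right) \left(- \frac{1}{422962}\right) = \left(-58\right) \left(- \frac{1}{422962}\right) = \frac{29}{211481}$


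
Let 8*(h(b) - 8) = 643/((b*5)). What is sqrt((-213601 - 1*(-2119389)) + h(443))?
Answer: sqrt(149604226530090)/8860 ≈ 1380.5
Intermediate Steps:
h(b) = 8 + 643/(40*b) (h(b) = 8 + (643/((b*5)))/8 = 8 + (643/((5*b)))/8 = 8 + (643*(1/(5*b)))/8 = 8 + (643/(5*b))/8 = 8 + 643/(40*b))
sqrt((-213601 - 1*(-2119389)) + h(443)) = sqrt((-213601 - 1*(-2119389)) + (8 + (643/40)/443)) = sqrt((-213601 + 2119389) + (8 + (643/40)*(1/443))) = sqrt(1905788 + (8 + 643/17720)) = sqrt(1905788 + 142403/17720) = sqrt(33770705763/17720) = sqrt(149604226530090)/8860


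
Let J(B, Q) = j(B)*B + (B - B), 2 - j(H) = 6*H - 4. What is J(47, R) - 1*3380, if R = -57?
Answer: -16352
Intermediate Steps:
j(H) = 6 - 6*H (j(H) = 2 - (6*H - 4) = 2 - (-4 + 6*H) = 2 + (4 - 6*H) = 6 - 6*H)
J(B, Q) = B*(6 - 6*B) (J(B, Q) = (6 - 6*B)*B + (B - B) = B*(6 - 6*B) + 0 = B*(6 - 6*B))
J(47, R) - 1*3380 = 6*47*(1 - 1*47) - 1*3380 = 6*47*(1 - 47) - 3380 = 6*47*(-46) - 3380 = -12972 - 3380 = -16352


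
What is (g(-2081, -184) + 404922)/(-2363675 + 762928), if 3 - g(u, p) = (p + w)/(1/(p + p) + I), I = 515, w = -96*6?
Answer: -76741260755/303371970693 ≈ -0.25296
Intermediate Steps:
w = -576
g(u, p) = 3 - (-576 + p)/(515 + 1/(2*p)) (g(u, p) = 3 - (p - 576)/(1/(p + p) + 515) = 3 - (-576 + p)/(1/(2*p) + 515) = 3 - (-576 + p)/(515 + 1/(2*p)))
(g(-2081, -184) + 404922)/(-2363675 + 762928) = ((3 - 2*(-184)² + 4242*(-184))/(1 + 1030*(-184)) + 404922)/(-2363675 + 762928) = ((3 - 2*33856 - 780528)/(1 - 189520) + 404922)/(-1600747) = ((3 - 67712 - 780528)/(-189519) + 404922)*(-1/1600747) = (-1/189519*(-848237) + 404922)*(-1/1600747) = (848237/189519 + 404922)*(-1/1600747) = (76741260755/189519)*(-1/1600747) = -76741260755/303371970693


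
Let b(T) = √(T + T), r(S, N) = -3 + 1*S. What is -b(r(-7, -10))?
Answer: -2*I*√5 ≈ -4.4721*I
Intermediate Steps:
r(S, N) = -3 + S
b(T) = √2*√T (b(T) = √(2*T) = √2*√T)
-b(r(-7, -10)) = -√2*√(-3 - 7) = -√2*√(-10) = -√2*I*√10 = -2*I*√5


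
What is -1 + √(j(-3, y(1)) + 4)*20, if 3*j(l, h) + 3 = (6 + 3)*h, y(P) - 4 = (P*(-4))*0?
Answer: -1 + 20*√15 ≈ 76.460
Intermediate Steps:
y(P) = 4 (y(P) = 4 + (P*(-4))*0 = 4 - 4*P*0 = 4 + 0 = 4)
j(l, h) = -1 + 3*h (j(l, h) = -1 + ((6 + 3)*h)/3 = -1 + (9*h)/3 = -1 + 3*h)
-1 + √(j(-3, y(1)) + 4)*20 = -1 + √((-1 + 3*4) + 4)*20 = -1 + √((-1 + 12) + 4)*20 = -1 + √(11 + 4)*20 = -1 + √15*20 = -1 + 20*√15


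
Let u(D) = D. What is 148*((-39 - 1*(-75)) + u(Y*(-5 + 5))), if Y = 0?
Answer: 5328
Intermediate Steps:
148*((-39 - 1*(-75)) + u(Y*(-5 + 5))) = 148*((-39 - 1*(-75)) + 0*(-5 + 5)) = 148*((-39 + 75) + 0*0) = 148*(36 + 0) = 148*36 = 5328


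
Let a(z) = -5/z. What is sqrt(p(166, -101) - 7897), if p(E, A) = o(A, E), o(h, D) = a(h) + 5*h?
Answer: I*sqrt(85708297)/101 ≈ 91.662*I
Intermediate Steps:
o(h, D) = -5/h + 5*h
p(E, A) = -5/A + 5*A
sqrt(p(166, -101) - 7897) = sqrt((-5/(-101) + 5*(-101)) - 7897) = sqrt((-5*(-1/101) - 505) - 7897) = sqrt((5/101 - 505) - 7897) = sqrt(-51000/101 - 7897) = sqrt(-848597/101) = I*sqrt(85708297)/101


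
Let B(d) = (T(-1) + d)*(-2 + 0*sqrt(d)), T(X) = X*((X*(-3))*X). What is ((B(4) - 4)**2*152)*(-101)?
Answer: -4974048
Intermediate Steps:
T(X) = -3*X**3 (T(X) = X*((-3*X)*X) = X*(-3*X**2) = -3*X**3)
B(d) = -6 - 2*d (B(d) = (-3*(-1)**3 + d)*(-2 + 0*sqrt(d)) = (-3*(-1) + d)*(-2 + 0) = (3 + d)*(-2) = -6 - 2*d)
((B(4) - 4)**2*152)*(-101) = (((-6 - 2*4) - 4)**2*152)*(-101) = (((-6 - 8) - 4)**2*152)*(-101) = ((-14 - 4)**2*152)*(-101) = ((-18)**2*152)*(-101) = (324*152)*(-101) = 49248*(-101) = -4974048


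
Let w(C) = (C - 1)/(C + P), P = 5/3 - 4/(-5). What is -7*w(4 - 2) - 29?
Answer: -2048/67 ≈ -30.567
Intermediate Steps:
P = 37/15 (P = 5*(⅓) - 4*(-⅕) = 5/3 + ⅘ = 37/15 ≈ 2.4667)
w(C) = (-1 + C)/(37/15 + C) (w(C) = (C - 1)/(C + 37/15) = (-1 + C)/(37/15 + C))
-7*w(4 - 2) - 29 = -105*(-1 + (4 - 2))/(37 + 15*(4 - 2)) - 29 = -105*(-1 + 2)/(37 + 15*2) - 29 = -105/(37 + 30) - 29 = -105/67 - 29 = -2048/67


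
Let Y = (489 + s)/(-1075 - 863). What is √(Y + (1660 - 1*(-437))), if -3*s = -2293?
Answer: √1968393977/969 ≈ 45.786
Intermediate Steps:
s = 2293/3 (s = -⅓*(-2293) = 2293/3 ≈ 764.33)
Y = -1880/2907 (Y = (489 + 2293/3)/(-1075 - 863) = (3760/3)/(-1938) = (3760/3)*(-1/1938) = -1880/2907 ≈ -0.64672)
√(Y + (1660 - 1*(-437))) = √(-1880/2907 + (1660 - 1*(-437))) = √(-1880/2907 + (1660 + 437)) = √(-1880/2907 + 2097) = √(6094099/2907) = √1968393977/969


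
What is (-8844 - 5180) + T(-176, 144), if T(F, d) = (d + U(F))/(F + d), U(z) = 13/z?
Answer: -79008499/5632 ≈ -14029.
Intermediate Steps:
T(F, d) = (d + 13/F)/(F + d)
(-8844 - 5180) + T(-176, 144) = (-8844 - 5180) + (13 - 176*144)/((-176)*(-176 + 144)) = -14024 - 1/176*(13 - 25344)/(-32) = -14024 - 1/176*(-1/32)*(-25331) = -14024 - 25331/5632 = -79008499/5632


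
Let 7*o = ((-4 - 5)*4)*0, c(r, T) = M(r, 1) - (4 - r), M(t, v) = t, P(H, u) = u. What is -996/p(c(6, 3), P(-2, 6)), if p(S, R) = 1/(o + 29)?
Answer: -28884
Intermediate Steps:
c(r, T) = -4 + 2*r (c(r, T) = r - (4 - r) = r + (-4 + r) = -4 + 2*r)
o = 0 (o = (((-4 - 5)*4)*0)/7 = (-9*4*0)/7 = (-36*0)/7 = (⅐)*0 = 0)
p(S, R) = 1/29 (p(S, R) = 1/(0 + 29) = 1/29)
-996/p(c(6, 3), P(-2, 6)) = -996/1/29 = -996*29 = -28884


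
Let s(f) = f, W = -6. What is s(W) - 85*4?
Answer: -346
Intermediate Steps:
s(W) - 85*4 = -6 - 85*4 = -6 - 340 = -346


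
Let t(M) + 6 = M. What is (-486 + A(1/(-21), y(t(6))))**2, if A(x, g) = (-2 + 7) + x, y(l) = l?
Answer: 102050404/441 ≈ 2.3141e+5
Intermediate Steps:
t(M) = -6 + M
A(x, g) = 5 + x
(-486 + A(1/(-21), y(t(6))))**2 = (-486 + (5 + 1/(-21)))**2 = (-486 + (5 - 1/21))**2 = (-486 + 104/21)**2 = (-10102/21)**2 = 102050404/441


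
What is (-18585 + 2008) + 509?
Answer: -16068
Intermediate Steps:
(-18585 + 2008) + 509 = -16577 + 509 = -16068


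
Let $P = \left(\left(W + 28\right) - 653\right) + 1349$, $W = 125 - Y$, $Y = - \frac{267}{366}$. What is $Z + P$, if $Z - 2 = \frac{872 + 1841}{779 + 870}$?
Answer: $\frac{171680225}{201178} \approx 853.38$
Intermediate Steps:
$Y = - \frac{89}{122}$ ($Y = \left(-267\right) \frac{1}{366} = - \frac{89}{122} \approx -0.72951$)
$W = \frac{15339}{122}$ ($W = 125 - - \frac{89}{122} = 125 + \frac{89}{122} = \frac{15339}{122} \approx 125.73$)
$Z = \frac{6011}{1649}$ ($Z = 2 + \frac{872 + 1841}{779 + 870} = 2 + \frac{2713}{1649} = \frac{6011}{1649} \approx 3.6452$)
$P = \frac{103667}{122}$ ($P = \left(\left(\frac{15339}{122} + 28\right) - 653\right) + 1349 = \left(\frac{18755}{122} - 653\right) + 1349 = - \frac{60911}{122} + 1349 = \frac{103667}{122} \approx 849.73$)
$Z + P = \frac{6011}{1649} + \frac{103667}{122} = \frac{171680225}{201178}$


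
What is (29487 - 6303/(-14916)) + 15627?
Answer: 20391719/452 ≈ 45114.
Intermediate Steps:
(29487 - 6303/(-14916)) + 15627 = (29487 - 6303*(-1/14916)) + 15627 = (29487 + 191/452) + 15627 = 13328315/452 + 15627 = 20391719/452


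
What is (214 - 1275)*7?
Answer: -7427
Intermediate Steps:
(214 - 1275)*7 = -1061*7 = -7427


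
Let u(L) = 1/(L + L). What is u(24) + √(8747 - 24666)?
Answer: 1/48 + I*√15919 ≈ 0.020833 + 126.17*I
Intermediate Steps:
u(L) = 1/(2*L)
u(24) + √(8747 - 24666) = (½)/24 + √(8747 - 24666) = (½)*(1/24) + √(-15919) = 1/48 + I*√15919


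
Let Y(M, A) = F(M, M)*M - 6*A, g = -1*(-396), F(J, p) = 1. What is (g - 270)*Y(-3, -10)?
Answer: 7182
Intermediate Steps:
g = 396
Y(M, A) = M - 6*A (Y(M, A) = 1*M - 6*A = M - 6*A)
(g - 270)*Y(-3, -10) = (396 - 270)*(-3 - 6*(-10)) = 126*(-3 + 60) = 126*57 = 7182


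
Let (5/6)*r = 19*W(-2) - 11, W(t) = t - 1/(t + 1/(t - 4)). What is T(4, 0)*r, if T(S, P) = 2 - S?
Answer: 6276/65 ≈ 96.554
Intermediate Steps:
W(t) = t - 1/(t + 1/(-4 + t))
r = -3138/65 (r = 6*(19*((4 + (-2)**3 - 4*(-2)**2)/(1 + (-2)**2 - 4*(-2))) - 11)/5 = 6*(19*((4 - 8 - 4*4)/(1 + 4 + 8)) - 11)/5 = 6*(19*((4 - 8 - 16)/13) - 11)/5 = 6*(19*((1/13)*(-20)) - 11)/5 = 6*(19*(-20/13) - 11)/5 = 6*(-380/13 - 11)/5 = (6/5)*(-523/13) = -3138/65 ≈ -48.277)
T(4, 0)*r = (2 - 1*4)*(-3138/65) = (2 - 4)*(-3138/65) = -2*(-3138/65) = 6276/65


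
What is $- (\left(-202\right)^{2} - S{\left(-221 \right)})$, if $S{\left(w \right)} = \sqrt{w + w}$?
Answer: $-40804 + i \sqrt{442} \approx -40804.0 + 21.024 i$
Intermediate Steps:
$S{\left(w \right)} = \sqrt{2} \sqrt{w}$ ($S{\left(w \right)} = \sqrt{2 w} = \sqrt{2} \sqrt{w}$)
$- (\left(-202\right)^{2} - S{\left(-221 \right)}) = - (\left(-202\right)^{2} - \sqrt{2} \sqrt{-221}) = - (40804 - \sqrt{2} i \sqrt{221}) = - (40804 - i \sqrt{442}) = -40804 + i \sqrt{442}$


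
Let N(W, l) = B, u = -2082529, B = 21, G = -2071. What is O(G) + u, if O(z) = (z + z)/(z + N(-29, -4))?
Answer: -2134590154/1025 ≈ -2.0825e+6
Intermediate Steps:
N(W, l) = 21
O(z) = 2*z/(21 + z) (O(z) = (z + z)/(z + 21) = (2*z)/(21 + z) = 2*z/(21 + z))
O(G) + u = 2*(-2071)/(21 - 2071) - 2082529 = 2*(-2071)/(-2050) - 2082529 = 2*(-2071)*(-1/2050) - 2082529 = 2071/1025 - 2082529 = -2134590154/1025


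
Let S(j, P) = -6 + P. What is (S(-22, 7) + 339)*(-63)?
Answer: -21420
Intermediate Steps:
(S(-22, 7) + 339)*(-63) = ((-6 + 7) + 339)*(-63) = (1 + 339)*(-63) = 340*(-63) = -21420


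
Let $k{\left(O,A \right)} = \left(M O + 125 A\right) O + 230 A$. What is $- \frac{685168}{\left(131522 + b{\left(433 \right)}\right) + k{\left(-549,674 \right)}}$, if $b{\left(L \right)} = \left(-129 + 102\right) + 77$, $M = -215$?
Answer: $\frac{685168}{110767873} \approx 0.0061856$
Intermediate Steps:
$b{\left(L \right)} = 50$ ($b{\left(L \right)} = -27 + 77 = 50$)
$k{\left(O,A \right)} = 230 A + O \left(- 215 O + 125 A\right)$ ($k{\left(O,A \right)} = \left(- 215 O + 125 A\right) O + 230 A = O \left(- 215 O + 125 A\right) + 230 A = 230 A + O \left(- 215 O + 125 A\right)$)
$- \frac{685168}{\left(131522 + b{\left(433 \right)}\right) + k{\left(-549,674 \right)}} = - \frac{685168}{\left(131522 + 50\right) + \left(- 215 \left(-549\right)^{2} + 230 \cdot 674 + 125 \cdot 674 \left(-549\right)\right)} = - \frac{685168}{131572 - 110899445} = - \frac{685168}{-110767873} = \left(-685168\right) \left(- \frac{1}{110767873}\right) = \frac{685168}{110767873}$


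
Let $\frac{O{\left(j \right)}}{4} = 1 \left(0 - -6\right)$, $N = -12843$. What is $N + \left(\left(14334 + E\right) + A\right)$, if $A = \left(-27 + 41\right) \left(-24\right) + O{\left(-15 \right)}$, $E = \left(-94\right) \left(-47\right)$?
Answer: $5597$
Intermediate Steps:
$O{\left(j \right)} = 24$ ($O{\left(j \right)} = 4 \cdot 1 \left(0 - -6\right) = 4 \cdot 1 \left(0 + 6\right) = 4 \cdot 1 \cdot 6 = 4 \cdot 6 = 24$)
$E = 4418$
$A = -312$ ($A = \left(-27 + 41\right) \left(-24\right) + 24 = 14 \left(-24\right) + 24 = -336 + 24 = -312$)
$N + \left(\left(14334 + E\right) + A\right) = -12843 + \left(\left(14334 + 4418\right) - 312\right) = -12843 + \left(18752 - 312\right) = -12843 + 18440 = 5597$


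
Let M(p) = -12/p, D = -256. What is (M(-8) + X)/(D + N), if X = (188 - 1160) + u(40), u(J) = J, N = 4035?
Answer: -1861/7558 ≈ -0.24623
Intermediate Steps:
X = -932 (X = (188 - 1160) + 40 = -972 + 40 = -932)
(M(-8) + X)/(D + N) = (-12/(-8) - 932)/(-256 + 4035) = (-12*(-⅛) - 932)/3779 = (3/2 - 932)*(1/3779) = -1861/2*1/3779 = -1861/7558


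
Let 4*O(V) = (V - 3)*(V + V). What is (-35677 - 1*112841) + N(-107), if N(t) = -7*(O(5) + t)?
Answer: -147804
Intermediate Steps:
O(V) = V*(-3 + V)/2 (O(V) = ((V - 3)*(V + V))/4 = ((-3 + V)*(2*V))/4 = (2*V*(-3 + V))/4 = V*(-3 + V)/2)
N(t) = -35 - 7*t (N(t) = -7*((½)*5*(-3 + 5) + t) = -7*((½)*5*2 + t) = -7*(5 + t) = -35 - 7*t)
(-35677 - 1*112841) + N(-107) = (-35677 - 1*112841) + (-35 - 7*(-107)) = (-35677 - 112841) + (-35 + 749) = -148518 + 714 = -147804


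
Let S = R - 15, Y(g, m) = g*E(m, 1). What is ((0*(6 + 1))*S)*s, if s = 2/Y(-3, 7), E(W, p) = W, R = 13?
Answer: 0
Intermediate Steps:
Y(g, m) = g*m
S = -2 (S = 13 - 15 = -2)
s = -2/21 (s = 2/((-3*7)) = 2/(-21) = 2*(-1/21) = -2/21 ≈ -0.095238)
((0*(6 + 1))*S)*s = ((0*(6 + 1))*(-2))*(-2/21) = ((0*7)*(-2))*(-2/21) = (0*(-2))*(-2/21) = 0*(-2/21) = 0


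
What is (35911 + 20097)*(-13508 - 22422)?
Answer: -2012367440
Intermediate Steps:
(35911 + 20097)*(-13508 - 22422) = 56008*(-35930) = -2012367440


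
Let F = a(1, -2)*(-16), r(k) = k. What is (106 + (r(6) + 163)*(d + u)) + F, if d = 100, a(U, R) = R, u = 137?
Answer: 40191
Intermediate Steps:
F = 32 (F = -2*(-16) = 32)
(106 + (r(6) + 163)*(d + u)) + F = (106 + (6 + 163)*(100 + 137)) + 32 = (106 + 169*237) + 32 = (106 + 40053) + 32 = 40159 + 32 = 40191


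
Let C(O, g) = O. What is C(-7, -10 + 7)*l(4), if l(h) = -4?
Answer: 28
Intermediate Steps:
C(-7, -10 + 7)*l(4) = -7*(-4) = 28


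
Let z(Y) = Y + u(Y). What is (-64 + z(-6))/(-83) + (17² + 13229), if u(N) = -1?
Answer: 1122065/83 ≈ 13519.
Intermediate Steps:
z(Y) = -1 + Y (z(Y) = Y - 1 = -1 + Y)
(-64 + z(-6))/(-83) + (17² + 13229) = (-64 + (-1 - 6))/(-83) + (17² + 13229) = -(-64 - 7)/83 + (289 + 13229) = -1/83*(-71) + 13518 = 71/83 + 13518 = 1122065/83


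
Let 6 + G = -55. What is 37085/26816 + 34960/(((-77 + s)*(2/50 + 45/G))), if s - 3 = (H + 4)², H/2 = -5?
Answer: 4707788305/3566528 ≈ 1320.0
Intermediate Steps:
H = -10 (H = 2*(-5) = -10)
G = -61 (G = -6 - 55 = -61)
s = 39 (s = 3 + (-10 + 4)² = 3 + (-6)² = 3 + 36 = 39)
37085/26816 + 34960/(((-77 + s)*(2/50 + 45/G))) = 37085/26816 + 34960/(((-77 + 39)*(2/50 + 45/(-61)))) = 37085*(1/26816) + 34960/((-38*(2*(1/50) + 45*(-1/61)))) = 37085/26816 + 34960/((-38*(1/25 - 45/61))) = 37085/26816 + 34960/((-38*(-1064/1525))) = 37085/26816 + 34960/(40432/1525) = 37085/26816 + 34960*(1525/40432) = 37085/26816 + 175375/133 = 4707788305/3566528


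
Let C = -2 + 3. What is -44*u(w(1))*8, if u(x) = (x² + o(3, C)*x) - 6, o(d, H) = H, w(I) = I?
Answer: 1408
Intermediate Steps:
C = 1
u(x) = -6 + x + x² (u(x) = (x² + 1*x) - 6 = (x² + x) - 6 = (x + x²) - 6 = -6 + x + x²)
-44*u(w(1))*8 = -44*(-6 + 1 + 1²)*8 = -44*(-6 + 1 + 1)*8 = -44*(-4)*8 = 176*8 = 1408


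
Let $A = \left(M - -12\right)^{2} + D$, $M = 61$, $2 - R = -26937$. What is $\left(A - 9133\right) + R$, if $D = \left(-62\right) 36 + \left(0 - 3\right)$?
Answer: $20900$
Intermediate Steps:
$R = 26939$ ($R = 2 - -26937 = 2 + 26937 = 26939$)
$D = -2235$ ($D = -2232 + \left(0 - 3\right) = -2232 - 3 = -2235$)
$A = 3094$ ($A = \left(61 - -12\right)^{2} - 2235 = \left(61 + 12\right)^{2} - 2235 = 73^{2} - 2235 = 5329 - 2235 = 3094$)
$\left(A - 9133\right) + R = \left(3094 - 9133\right) + 26939 = -6039 + 26939 = 20900$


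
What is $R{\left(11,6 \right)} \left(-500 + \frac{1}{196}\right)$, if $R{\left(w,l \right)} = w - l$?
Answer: $- \frac{489995}{196} \approx -2500.0$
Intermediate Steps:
$R{\left(11,6 \right)} \left(-500 + \frac{1}{196}\right) = \left(11 - 6\right) \left(-500 + \frac{1}{196}\right) = 5 \left(- \frac{97999}{196}\right) = - \frac{489995}{196}$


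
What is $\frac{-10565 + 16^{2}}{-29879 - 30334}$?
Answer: $\frac{10309}{60213} \approx 0.17121$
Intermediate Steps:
$\frac{-10565 + 16^{2}}{-29879 - 30334} = \frac{-10565 + 256}{-60213} = \left(-10309\right) \left(- \frac{1}{60213}\right) = \frac{10309}{60213}$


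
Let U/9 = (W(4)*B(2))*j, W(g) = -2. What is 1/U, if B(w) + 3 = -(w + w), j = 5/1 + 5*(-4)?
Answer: -1/1890 ≈ -0.00052910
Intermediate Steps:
j = -15 (j = 5*1 - 20 = 5 - 20 = -15)
B(w) = -3 - 2*w (B(w) = -3 - (w + w) = -3 - 2*w)
U = -1890 (U = 9*(-2*(-3 - 2*2)*(-15)) = 9*(-2*(-3 - 4)*(-15)) = 9*(-2*(-7)*(-15)) = 9*(14*(-15)) = 9*(-210) = -1890)
1/U = 1/(-1890) = -1/1890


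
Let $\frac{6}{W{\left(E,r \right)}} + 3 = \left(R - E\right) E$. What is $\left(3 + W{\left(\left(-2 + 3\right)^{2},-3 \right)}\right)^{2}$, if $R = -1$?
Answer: $\frac{81}{25} \approx 3.24$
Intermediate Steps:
$W{\left(E,r \right)} = \frac{6}{-3 + E \left(-1 - E\right)}$ ($W{\left(E,r \right)} = \frac{6}{-3 + \left(-1 - E\right) E} = \frac{6}{-3 + E \left(-1 - E\right)}$)
$\left(3 + W{\left(\left(-2 + 3\right)^{2},-3 \right)}\right)^{2} = \left(3 - \frac{6}{3 + \left(-2 + 3\right)^{2} + \left(\left(-2 + 3\right)^{2}\right)^{2}}\right)^{2} = \left(3 - \frac{6}{3 + 1^{2} + \left(1^{2}\right)^{2}}\right)^{2} = \left(3 - \frac{6}{3 + 1 + 1^{2}}\right)^{2} = \left(3 - \frac{6}{3 + 1 + 1}\right)^{2} = \left(3 - \frac{6}{5}\right)^{2} = \left(\frac{9}{5}\right)^{2} = \frac{81}{25}$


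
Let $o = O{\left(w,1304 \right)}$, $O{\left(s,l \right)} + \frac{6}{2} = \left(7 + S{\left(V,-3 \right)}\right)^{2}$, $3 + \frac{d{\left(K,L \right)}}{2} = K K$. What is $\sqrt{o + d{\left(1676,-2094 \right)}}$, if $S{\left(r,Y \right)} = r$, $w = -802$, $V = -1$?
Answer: $\sqrt{5617979} \approx 2370.2$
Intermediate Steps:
$d{\left(K,L \right)} = -6 + 2 K^{2}$ ($d{\left(K,L \right)} = -6 + 2 K K = -6 + 2 K^{2}$)
$O{\left(s,l \right)} = 33$ ($O{\left(s,l \right)} = -3 + \left(7 - 1\right)^{2} = -3 + 6^{2} = -3 + 36 = 33$)
$o = 33$
$\sqrt{o + d{\left(1676,-2094 \right)}} = \sqrt{33 - \left(6 - 2 \cdot 1676^{2}\right)} = \sqrt{33 + \left(-6 + 2 \cdot 2808976\right)} = \sqrt{33 + \left(-6 + 5617952\right)} = \sqrt{33 + 5617946} = \sqrt{5617979}$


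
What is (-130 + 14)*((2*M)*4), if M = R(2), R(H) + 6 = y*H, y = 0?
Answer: 5568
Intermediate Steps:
R(H) = -6 (R(H) = -6 + 0*H = -6 + 0 = -6)
M = -6
(-130 + 14)*((2*M)*4) = (-130 + 14)*((2*(-6))*4) = -(-1392)*4 = -116*(-48) = 5568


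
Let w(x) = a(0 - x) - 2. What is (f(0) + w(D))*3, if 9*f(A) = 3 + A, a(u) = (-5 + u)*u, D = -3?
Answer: -23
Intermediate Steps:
a(u) = u*(-5 + u)
f(A) = ⅓ + A/9 (f(A) = (3 + A)/9 = ⅓ + A/9)
w(x) = -2 - x*(-5 - x) (w(x) = (0 - x)*(-5 + (0 - x)) - 2 = (-x)*(-5 - x) - 2 = -x*(-5 - x) - 2 = -2 - x*(-5 - x))
(f(0) + w(D))*3 = ((⅓ + (⅑)*0) + (-2 - 3*(5 - 3)))*3 = ((⅓ + 0) + (-2 - 3*2))*3 = (⅓ + (-2 - 6))*3 = (⅓ - 8)*3 = -23/3*3 = -23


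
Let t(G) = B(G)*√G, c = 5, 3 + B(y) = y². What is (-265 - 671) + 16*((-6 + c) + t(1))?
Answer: -984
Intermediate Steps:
B(y) = -3 + y²
t(G) = √G*(-3 + G²) (t(G) = (-3 + G²)*√G = √G*(-3 + G²))
(-265 - 671) + 16*((-6 + c) + t(1)) = (-265 - 671) + 16*((-6 + 5) + √1*(-3 + 1²)) = -936 + 16*(-1 + 1*(-3 + 1)) = -936 + 16*(-1 + 1*(-2)) = -936 + 16*(-1 - 2) = -936 + 16*(-3) = -936 - 48 = -984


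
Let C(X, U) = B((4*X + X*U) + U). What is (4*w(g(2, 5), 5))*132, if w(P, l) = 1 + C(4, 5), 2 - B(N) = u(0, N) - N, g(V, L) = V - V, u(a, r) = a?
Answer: 23232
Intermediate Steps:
g(V, L) = 0
B(N) = 2 + N (B(N) = 2 - (0 - N) = 2 - (-1)*N = 2 + N)
C(X, U) = 2 + U + 4*X + U*X (C(X, U) = 2 + ((4*X + X*U) + U) = 2 + ((4*X + U*X) + U) = 2 + (U + 4*X + U*X) = 2 + U + 4*X + U*X)
w(P, l) = 44 (w(P, l) = 1 + (2 + 5 + 4*4 + 5*4) = 1 + (2 + 5 + 16 + 20) = 1 + 43 = 44)
(4*w(g(2, 5), 5))*132 = (4*44)*132 = 176*132 = 23232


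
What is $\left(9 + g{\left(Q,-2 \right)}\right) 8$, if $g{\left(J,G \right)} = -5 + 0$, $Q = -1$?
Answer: $32$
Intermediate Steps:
$g{\left(J,G \right)} = -5$
$\left(9 + g{\left(Q,-2 \right)}\right) 8 = \left(9 - 5\right) 8 = 4 \cdot 8 = 32$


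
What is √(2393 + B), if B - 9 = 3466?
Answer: 6*√163 ≈ 76.603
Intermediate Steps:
B = 3475 (B = 9 + 3466 = 3475)
√(2393 + B) = √(2393 + 3475) = √5868 = 6*√163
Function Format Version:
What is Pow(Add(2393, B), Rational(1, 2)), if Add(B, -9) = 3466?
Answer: Mul(6, Pow(163, Rational(1, 2))) ≈ 76.603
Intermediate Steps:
B = 3475 (B = Add(9, 3466) = 3475)
Pow(Add(2393, B), Rational(1, 2)) = Pow(Add(2393, 3475), Rational(1, 2)) = Pow(5868, Rational(1, 2)) = Mul(6, Pow(163, Rational(1, 2)))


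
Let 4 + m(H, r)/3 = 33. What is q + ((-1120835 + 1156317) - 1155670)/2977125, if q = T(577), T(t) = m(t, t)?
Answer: 85963229/992375 ≈ 86.624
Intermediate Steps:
m(H, r) = 87 (m(H, r) = -12 + 3*33 = -12 + 99 = 87)
T(t) = 87
q = 87
q + ((-1120835 + 1156317) - 1155670)/2977125 = 87 + ((-1120835 + 1156317) - 1155670)/2977125 = 87 + (35482 - 1155670)*(1/2977125) = 87 - 1120188*1/2977125 = 87 - 373396/992375 = 85963229/992375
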